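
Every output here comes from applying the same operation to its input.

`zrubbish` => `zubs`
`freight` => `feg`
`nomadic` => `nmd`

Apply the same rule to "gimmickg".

gmik

The rule is to swap each adjacent pair of characters (1↔2, 3↔4, ...), then keep every other character starting from the second (positions 2nd, 4th, 6th, ...).
For "gimmickg", step one produces "igmmcigk"; step two turns that into "gmik".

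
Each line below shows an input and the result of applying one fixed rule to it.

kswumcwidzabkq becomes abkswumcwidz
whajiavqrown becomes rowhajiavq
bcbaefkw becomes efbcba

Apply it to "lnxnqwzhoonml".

Each output is the input with this applied: delete the last 2 characters, then move the last 2 characters to the front (rotate right by 2).
Applying both steps to "lnxnqwzhoonml": "lnxnqwzhoon", then "onlnxnqwzho".

onlnxnqwzho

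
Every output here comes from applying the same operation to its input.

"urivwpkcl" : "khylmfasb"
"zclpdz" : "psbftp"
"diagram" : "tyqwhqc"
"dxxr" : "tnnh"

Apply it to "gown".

The transformation: shift every letter 10 places backward in the alphabet (wrapping around).
Applying that to "gown" gives "wemd".

wemd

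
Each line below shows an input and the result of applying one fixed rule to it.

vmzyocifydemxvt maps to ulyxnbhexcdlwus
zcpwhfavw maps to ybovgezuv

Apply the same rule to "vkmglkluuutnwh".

ujlfkjktttsmvg

What's happening: shift every letter 1 place backward in the alphabet (wrapping around).
Doing the same to "vkmglkluuutnwh": "ujlfkjktttsmvg".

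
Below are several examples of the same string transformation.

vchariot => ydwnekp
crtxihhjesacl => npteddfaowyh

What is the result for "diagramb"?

ewcnwix

Looking at the pairs, the operation is to shift every letter 4 places backward in the alphabet (wrapping around), then delete the first character.
Doing the same to "diagramb": "ewcnwix".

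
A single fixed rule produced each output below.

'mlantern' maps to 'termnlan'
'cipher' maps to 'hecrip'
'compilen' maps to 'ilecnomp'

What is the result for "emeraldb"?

aldebmer

Looking at the pairs, the operation is to swap the first and last characters, then swap the front and back halves of the string.
Starting from "emeraldb": after the first operation, "bmeralde"; after the second, "aldebmer".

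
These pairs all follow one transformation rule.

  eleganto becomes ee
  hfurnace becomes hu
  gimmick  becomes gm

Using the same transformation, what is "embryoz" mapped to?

eb

In each case the input is transformed by: keep every other character starting from the first (positions 1st, 3rd, 5th, ...), then keep only the first 2 characters.
For "embryoz", step one produces "ebyz"; step two turns that into "eb".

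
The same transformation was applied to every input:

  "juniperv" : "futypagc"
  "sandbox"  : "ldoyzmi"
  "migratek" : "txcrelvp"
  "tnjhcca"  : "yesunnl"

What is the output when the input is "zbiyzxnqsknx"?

The pattern: shift every letter 11 places forward in the alphabet (wrapping around), then swap each adjacent pair of characters (1↔2, 3↔4, ...).
For "zbiyzxnqsknx", step one produces "kmtjkiybdvyi"; step two turns that into "mkjtikbyvdiy".

mkjtikbyvdiy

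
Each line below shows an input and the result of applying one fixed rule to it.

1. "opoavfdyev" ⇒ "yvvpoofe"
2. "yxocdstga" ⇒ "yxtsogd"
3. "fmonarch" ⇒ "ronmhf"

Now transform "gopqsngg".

In each case the input is transformed by: sort the characters into reverse alphabetical order, then delete the last 2 characters.
For "gopqsngg", step one produces "sqponggg"; step two turns that into "sqpong".

sqpong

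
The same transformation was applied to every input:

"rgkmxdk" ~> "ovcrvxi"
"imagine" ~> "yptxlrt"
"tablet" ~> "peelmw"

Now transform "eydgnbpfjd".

uopjorymaq

In each case the input is transformed by: shift every letter 11 places forward in the alphabet (wrapping around), then move the last 2 characters to the front (rotate right by 2).
"eydgnbpfjd" → "pjorymaquo" → "uopjorymaq".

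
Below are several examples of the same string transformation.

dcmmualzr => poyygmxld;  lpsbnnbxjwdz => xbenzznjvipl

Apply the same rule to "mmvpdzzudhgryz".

yyhbpllgptsdkl

In each case the input is transformed by: shift every letter 12 places forward in the alphabet (wrapping around).
So "mmvpdzzudhgryz" becomes "yyhbpllgptsdkl".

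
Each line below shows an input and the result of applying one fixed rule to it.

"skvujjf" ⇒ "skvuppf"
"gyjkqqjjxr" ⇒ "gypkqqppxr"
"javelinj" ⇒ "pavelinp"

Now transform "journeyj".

The pattern: replace every "j" with "p".
For "journeyj" the result is "pourneyp".

pourneyp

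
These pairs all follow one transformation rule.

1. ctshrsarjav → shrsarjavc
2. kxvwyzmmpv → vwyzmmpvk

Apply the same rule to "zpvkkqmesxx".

Rule — move the first 2 characters to the end (rotate left by 2), then delete the last character.
Starting from "zpvkkqmesxx": after the first operation, "vkkqmesxxzp"; after the second, "vkkqmesxxz".

vkkqmesxxz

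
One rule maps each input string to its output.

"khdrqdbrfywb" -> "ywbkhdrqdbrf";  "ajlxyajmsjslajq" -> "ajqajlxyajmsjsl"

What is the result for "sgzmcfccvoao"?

The pattern: move the last 3 characters to the front (rotate right by 3).
Applying that to "sgzmcfccvoao" gives "oaosgzmcfccv".

oaosgzmcfccv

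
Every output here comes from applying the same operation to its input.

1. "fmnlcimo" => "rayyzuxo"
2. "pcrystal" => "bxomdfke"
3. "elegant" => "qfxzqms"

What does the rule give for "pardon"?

bzmadp

The rule is to take characters alternately from the front and the back (1st, last, 2nd, 2nd-last, ...), then shift every letter 12 places forward in the alphabet (wrapping around).
Applying both steps to "pardon": "pnaord", then "bzmadp".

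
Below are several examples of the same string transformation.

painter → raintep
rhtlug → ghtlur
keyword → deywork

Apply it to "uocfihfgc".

Rule — swap the first and last characters.
"uocfihfgc" → "cocfihfgu".

cocfihfgu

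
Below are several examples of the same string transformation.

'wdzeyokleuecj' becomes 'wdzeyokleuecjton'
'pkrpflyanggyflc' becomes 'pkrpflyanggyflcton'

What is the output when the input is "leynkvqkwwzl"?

leynkvqkwwzlton

In each case the input is transformed by: append "ton".
Doing the same to "leynkvqkwwzl": "leynkvqkwwzlton".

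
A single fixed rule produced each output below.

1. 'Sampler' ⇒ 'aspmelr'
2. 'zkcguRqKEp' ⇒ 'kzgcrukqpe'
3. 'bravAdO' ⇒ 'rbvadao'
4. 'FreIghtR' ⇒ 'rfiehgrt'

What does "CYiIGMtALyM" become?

In each case the input is transformed by: swap each adjacent pair of characters (1↔2, 3↔4, ...), then convert every letter to lowercase.
Working it through for "CYiIGMtALyM": intermediate "YCIiMGAtyLM", final "yciimgatylm".
(Check on "FreIghtR": → "rFIehgRt" → "rfiehgrt" ✓)

yciimgatylm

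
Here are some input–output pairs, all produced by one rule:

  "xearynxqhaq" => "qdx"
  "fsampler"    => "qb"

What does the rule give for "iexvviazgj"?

The rule is to shift every letter 10 places backward in the alphabet (wrapping around), then keep one character in every 3, starting at position 3 (positions 3rd, 6th, 9th, ...).
On "iexvviazgj": the first step gives "yunllyqpwz", and the second then gives "nyw".

nyw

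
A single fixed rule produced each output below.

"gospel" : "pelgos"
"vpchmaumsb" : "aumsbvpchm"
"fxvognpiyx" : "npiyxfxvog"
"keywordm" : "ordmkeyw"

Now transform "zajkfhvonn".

Rule — swap the front and back halves of the string.
Applying that to "zajkfhvonn" gives "hvonnzajkf".

hvonnzajkf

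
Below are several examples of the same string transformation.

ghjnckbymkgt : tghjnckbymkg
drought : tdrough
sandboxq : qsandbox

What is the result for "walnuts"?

Each output is the input with this applied: move the last character to the front.
On "walnuts" that produces "swalnut".

swalnut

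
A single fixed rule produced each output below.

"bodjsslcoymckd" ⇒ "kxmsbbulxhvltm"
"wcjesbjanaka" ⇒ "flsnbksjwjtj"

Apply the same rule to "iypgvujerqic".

rhypedsnazrl

Looking at the pairs, the operation is to shift every letter 9 places forward in the alphabet (wrapping around).
For "iypgvujerqic" the result is "rhypedsnazrl".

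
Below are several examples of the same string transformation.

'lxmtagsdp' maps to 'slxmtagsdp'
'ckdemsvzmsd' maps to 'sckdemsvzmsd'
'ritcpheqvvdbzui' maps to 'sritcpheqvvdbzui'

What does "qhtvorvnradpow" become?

sqhtvorvnradpow

The rule is to prepend "s".
For "qhtvorvnradpow" the result is "sqhtvorvnradpow".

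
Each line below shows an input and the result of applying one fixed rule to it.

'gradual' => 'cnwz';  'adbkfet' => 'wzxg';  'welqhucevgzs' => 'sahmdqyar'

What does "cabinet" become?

What's happening: delete the last 3 characters, then shift every letter 4 places backward in the alphabet (wrapping around).
On "cabinet" that produces "ywxe".

ywxe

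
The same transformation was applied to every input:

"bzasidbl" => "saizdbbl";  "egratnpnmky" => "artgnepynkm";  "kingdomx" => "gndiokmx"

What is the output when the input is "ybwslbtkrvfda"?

swlbbytakdrfv

The rule is to move the first 3 characters to the end (rotate left by 3), then take characters alternately from the front and the back (1st, last, 2nd, 2nd-last, ...).
Applying both steps to "ybwslbtkrvfda": "slbtkrvfdaybw", then "swlbbytakdrfv".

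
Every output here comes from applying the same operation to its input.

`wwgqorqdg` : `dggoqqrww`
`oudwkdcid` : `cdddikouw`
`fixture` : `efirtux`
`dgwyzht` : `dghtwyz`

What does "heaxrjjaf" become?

Rule — sort the characters into alphabetical order.
"heaxrjjaf" → "aaefhjjrx".

aaefhjjrx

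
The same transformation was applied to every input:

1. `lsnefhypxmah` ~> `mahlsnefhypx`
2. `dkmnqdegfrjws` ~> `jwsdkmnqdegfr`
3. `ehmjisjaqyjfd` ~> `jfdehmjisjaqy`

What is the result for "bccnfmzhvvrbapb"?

apbbccnfmzhvvrb

The pattern: move the last 3 characters to the front (rotate right by 3).
For "bccnfmzhvvrbapb" the result is "apbbccnfmzhvvrb".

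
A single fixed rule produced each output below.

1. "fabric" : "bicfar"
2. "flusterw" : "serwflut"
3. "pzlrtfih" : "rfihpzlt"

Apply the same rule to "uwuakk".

Rule — swap the front and back halves of the string, then swap the first and last characters.
Working it through for "uwuakk": intermediate "akkuwu", final "ukkuwa".

ukkuwa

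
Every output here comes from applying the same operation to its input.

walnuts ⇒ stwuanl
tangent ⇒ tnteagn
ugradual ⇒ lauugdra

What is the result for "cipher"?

rechip

What's happening: move the last character to the front, then take characters alternately from the front and the back (1st, last, 2nd, 2nd-last, ...).
Applying that to "cipher" gives "rechip".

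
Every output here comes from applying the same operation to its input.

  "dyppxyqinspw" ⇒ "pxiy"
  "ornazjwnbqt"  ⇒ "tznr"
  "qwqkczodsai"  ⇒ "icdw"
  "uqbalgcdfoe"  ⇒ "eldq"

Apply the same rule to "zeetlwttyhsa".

slte

The rule is to keep one character in every 3, starting at position 2 (positions 2nd, 5th, 8th, ...), then swap the first and last characters.
On "zeetlwttyhsa": the first step gives "elts", and the second then gives "slte".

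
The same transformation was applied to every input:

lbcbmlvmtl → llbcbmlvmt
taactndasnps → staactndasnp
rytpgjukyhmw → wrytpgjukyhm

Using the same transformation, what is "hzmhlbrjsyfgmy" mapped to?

The pattern: move the last character to the front.
Applying that to "hzmhlbrjsyfgmy" gives "yhzmhlbrjsyfgm".

yhzmhlbrjsyfgm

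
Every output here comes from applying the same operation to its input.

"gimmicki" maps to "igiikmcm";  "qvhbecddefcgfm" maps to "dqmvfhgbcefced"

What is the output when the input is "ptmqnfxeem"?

fpmtemeqxn

The transformation: take characters alternately from the front and the back (1st, last, 2nd, 2nd-last, ...), then move the last character to the front.
Applying both steps to "ptmqnfxeem": "pmtemeqxnf", then "fpmtemeqxn".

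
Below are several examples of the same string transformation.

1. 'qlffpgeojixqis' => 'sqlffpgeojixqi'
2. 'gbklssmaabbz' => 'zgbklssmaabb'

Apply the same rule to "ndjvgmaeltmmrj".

jndjvgmaeltmmr

Rule — move the last character to the front.
Doing the same to "ndjvgmaeltmmrj": "jndjvgmaeltmmr".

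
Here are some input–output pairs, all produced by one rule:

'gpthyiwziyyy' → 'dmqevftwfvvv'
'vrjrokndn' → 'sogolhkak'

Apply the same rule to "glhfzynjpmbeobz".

Looking at the pairs, the operation is to shift every letter 3 places backward in the alphabet (wrapping around).
So "glhfzynjpmbeobz" becomes "diecwvkgmjyblyw".

diecwvkgmjyblyw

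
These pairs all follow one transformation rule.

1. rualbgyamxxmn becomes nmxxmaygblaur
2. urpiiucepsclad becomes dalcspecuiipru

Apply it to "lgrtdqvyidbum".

Rule — reverse the string.
Applying that to "lgrtdqvyidbum" gives "mubdiyvqdtrgl".

mubdiyvqdtrgl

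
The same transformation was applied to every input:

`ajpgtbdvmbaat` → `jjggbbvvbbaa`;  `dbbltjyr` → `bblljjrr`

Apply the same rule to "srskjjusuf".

rrkkjjssff

The pattern: keep every other character starting from the second (positions 2nd, 4th, 6th, ...), then double every character.
On "srskjjusuf": the first step gives "rkjsf", and the second then gives "rrkkjjssff".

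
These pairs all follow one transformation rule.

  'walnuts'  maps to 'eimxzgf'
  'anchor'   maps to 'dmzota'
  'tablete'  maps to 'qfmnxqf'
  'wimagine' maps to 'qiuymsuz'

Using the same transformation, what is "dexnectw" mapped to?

The pattern: move the last character to the front, then shift every letter 12 places forward in the alphabet (wrapping around).
On "dexnectw": the first step gives "wdexnect", and the second then gives "ipqjzqof".

ipqjzqof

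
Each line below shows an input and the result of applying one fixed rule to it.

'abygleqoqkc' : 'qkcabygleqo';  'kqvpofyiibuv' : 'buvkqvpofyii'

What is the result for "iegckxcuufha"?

What's happening: move the last 3 characters to the front (rotate right by 3).
On "iegckxcuufha" that produces "fhaiegckxcuu".

fhaiegckxcuu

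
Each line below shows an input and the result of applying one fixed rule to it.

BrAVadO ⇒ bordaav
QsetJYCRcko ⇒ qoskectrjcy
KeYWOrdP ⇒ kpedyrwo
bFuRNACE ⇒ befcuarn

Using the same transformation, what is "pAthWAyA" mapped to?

paaytahw

In each case the input is transformed by: take characters alternately from the front and the back (1st, last, 2nd, 2nd-last, ...), then convert every letter to lowercase.
Starting from "pAthWAyA": after the first operation, "pAAytAhW"; after the second, "paaytahw".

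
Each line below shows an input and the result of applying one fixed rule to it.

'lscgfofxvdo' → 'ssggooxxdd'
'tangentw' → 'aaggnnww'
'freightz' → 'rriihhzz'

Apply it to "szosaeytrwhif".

zzsseettwwii

In each case the input is transformed by: keep every other character starting from the second (positions 2nd, 4th, 6th, ...), then double every character.
"szosaeytrwhif" → "zsetwi" → "zzsseettwwii".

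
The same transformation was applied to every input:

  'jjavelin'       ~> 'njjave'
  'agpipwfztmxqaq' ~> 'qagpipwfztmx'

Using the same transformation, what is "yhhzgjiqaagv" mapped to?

The transformation: move the last character to the front, then delete the last 2 characters.
On "yhhzgjiqaagv": the first step gives "vyhhzgjiqaag", and the second then gives "vyhhzgjiqa".
(Check on "agpipwfztmxqaq": → "qagpipwfztmxqa" → "qagpipwfztmx" ✓)

vyhhzgjiqa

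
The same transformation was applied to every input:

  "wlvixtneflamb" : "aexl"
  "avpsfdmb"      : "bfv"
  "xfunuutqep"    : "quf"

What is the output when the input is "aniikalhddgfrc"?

The pattern: keep one character in every 3, starting at position 2 (positions 2nd, 5th, 8th, ...), then reverse the string.
Applying both steps to "aniikalhddgfrc": "nkhgc", then "cghkn".

cghkn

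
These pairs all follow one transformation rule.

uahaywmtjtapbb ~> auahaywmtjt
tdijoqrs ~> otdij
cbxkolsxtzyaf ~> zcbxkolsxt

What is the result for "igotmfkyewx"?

yigotmfk

The transformation: delete the last 3 characters, then move the last character to the front.
"igotmfkyewx" → "yigotmfk".
(Check on "uahaywmtjtapbb": → "uahaywmtjta" → "auahaywmtjt" ✓)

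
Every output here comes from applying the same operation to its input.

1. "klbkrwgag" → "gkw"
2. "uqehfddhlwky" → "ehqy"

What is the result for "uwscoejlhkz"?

Each output is the input with this applied: sort the characters into alphabetical order, then keep one character in every 3, starting at position 3 (positions 3rd, 6th, 9th, ...).
"uwscoejlhkz" → "hlu".

hlu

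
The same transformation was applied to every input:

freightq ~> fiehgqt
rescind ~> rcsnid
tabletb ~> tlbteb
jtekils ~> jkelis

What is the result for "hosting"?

htsnig

Rule — swap each adjacent pair of characters (1↔2, 3↔4, ...), then delete the first character.
"hosting" → "ohtsnig" → "htsnig".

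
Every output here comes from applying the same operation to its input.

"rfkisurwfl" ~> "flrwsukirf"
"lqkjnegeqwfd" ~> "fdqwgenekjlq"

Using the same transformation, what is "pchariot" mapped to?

otrihapc

Rule — reverse the string, then swap each adjacent pair of characters (1↔2, 3↔4, ...).
On "pchariot": the first step gives "toirahcp", and the second then gives "otrihapc".
(Check on "rfkisurwfl": → "lfwrusikfr" → "flrwsukirf" ✓)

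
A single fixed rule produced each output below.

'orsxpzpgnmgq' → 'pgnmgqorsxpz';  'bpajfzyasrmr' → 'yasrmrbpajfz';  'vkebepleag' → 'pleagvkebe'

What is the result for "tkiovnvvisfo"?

vvisfotkiovn

The transformation: swap the front and back halves of the string.
For "tkiovnvvisfo" the result is "vvisfotkiovn".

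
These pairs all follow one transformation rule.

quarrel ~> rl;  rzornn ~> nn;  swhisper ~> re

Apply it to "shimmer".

The rule is to swap each adjacent pair of characters (1↔2, 3↔4, ...), then keep only the last 2 characters.
"shimmer" → "hsmiemr" → "mr".

mr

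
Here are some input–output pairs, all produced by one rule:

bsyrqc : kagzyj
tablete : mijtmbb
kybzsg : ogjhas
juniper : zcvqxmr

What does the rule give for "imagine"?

muioqvq

Rule — shift every letter 8 places forward in the alphabet (wrapping around), then swap the first and last characters.
For "imagine", step one produces "quioqvm"; step two turns that into "muioqvq".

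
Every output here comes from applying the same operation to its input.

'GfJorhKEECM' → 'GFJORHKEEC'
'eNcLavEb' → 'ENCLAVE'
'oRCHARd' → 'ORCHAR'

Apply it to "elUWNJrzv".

The transformation: delete the last character, then convert every letter to uppercase.
"elUWNJrzv" → "elUWNJrz" → "ELUWNJRZ".

ELUWNJRZ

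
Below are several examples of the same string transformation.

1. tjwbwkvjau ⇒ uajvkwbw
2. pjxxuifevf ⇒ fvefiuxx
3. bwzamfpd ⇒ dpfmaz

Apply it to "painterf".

fretni

What's happening: delete the first 2 characters, then reverse the string.
Working it through for "painterf": intermediate "interf", final "fretni".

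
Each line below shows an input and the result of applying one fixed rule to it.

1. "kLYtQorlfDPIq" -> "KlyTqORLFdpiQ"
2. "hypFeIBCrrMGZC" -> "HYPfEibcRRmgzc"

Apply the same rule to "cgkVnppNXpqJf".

CGKvNPPnxPQjF

Each output is the input with this applied: flip the case of every letter.
Applying that to "cgkVnppNXpqJf" gives "CGKvNPPnxPQjF".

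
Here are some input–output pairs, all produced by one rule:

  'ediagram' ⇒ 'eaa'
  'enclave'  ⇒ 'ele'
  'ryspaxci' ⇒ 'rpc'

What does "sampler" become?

Each output is the input with this applied: keep one character in every 3, starting at position 1 (positions 1st, 4th, 7th, ...).
For "sampler" the result is "spr".

spr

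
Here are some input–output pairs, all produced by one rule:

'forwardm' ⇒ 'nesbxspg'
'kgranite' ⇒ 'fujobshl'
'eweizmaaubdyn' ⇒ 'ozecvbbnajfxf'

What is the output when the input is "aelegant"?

The rule is to shift every letter 1 place forward in the alphabet (wrapping around), then reverse the string.
Starting from "aelegant": after the first operation, "bfmfhbou"; after the second, "uobhfmfb".

uobhfmfb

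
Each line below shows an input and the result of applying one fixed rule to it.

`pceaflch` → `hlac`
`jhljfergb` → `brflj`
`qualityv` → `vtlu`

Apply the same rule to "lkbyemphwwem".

mwhmyk

Looking at the pairs, the operation is to reverse the string, then keep every other character starting from the first (positions 1st, 3rd, 5th, ...).
On "lkbyemphwwem" that produces "mwhmyk".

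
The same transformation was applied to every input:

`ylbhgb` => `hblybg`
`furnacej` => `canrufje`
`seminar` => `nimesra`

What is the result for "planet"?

Each output is the input with this applied: move the last 2 characters to the front (rotate right by 2), then reverse the string.
Doing the same to "planet": "nalpte".

nalpte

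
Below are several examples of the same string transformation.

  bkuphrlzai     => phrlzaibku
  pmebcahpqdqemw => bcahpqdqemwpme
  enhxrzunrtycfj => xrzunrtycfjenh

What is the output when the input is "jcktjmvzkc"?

Each output is the input with this applied: move the first 3 characters to the end (rotate left by 3).
On "jcktjmvzkc" that produces "tjmvzkcjck".

tjmvzkcjck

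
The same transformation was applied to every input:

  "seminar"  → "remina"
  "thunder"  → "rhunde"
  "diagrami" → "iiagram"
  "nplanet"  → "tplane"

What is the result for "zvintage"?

Each output is the input with this applied: swap the first and last characters, then delete the last character.
For "zvintage", step one produces "evintagz"; step two turns that into "evintag".

evintag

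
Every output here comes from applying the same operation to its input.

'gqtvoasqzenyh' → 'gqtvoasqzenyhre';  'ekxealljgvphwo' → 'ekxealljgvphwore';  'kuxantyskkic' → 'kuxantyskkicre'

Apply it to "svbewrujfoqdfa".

svbewrujfoqdfare

The pattern: append "re".
Doing the same to "svbewrujfoqdfa": "svbewrujfoqdfare".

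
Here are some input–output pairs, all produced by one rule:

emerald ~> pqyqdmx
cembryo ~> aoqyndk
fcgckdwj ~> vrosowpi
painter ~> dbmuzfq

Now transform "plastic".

obxmefu

Rule — shift every letter 12 places forward in the alphabet (wrapping around), then move the last character to the front.
Starting from "plastic": after the first operation, "bxmefuo"; after the second, "obxmefu".
(Check on "cembryo": → "oqyndka" → "aoqyndk" ✓)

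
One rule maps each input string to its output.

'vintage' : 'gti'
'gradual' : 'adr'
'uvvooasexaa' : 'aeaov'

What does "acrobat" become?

aoc

What's happening: keep every other character starting from the second (positions 2nd, 4th, 6th, ...), then reverse the string.
Starting from "acrobat": after the first operation, "coa"; after the second, "aoc".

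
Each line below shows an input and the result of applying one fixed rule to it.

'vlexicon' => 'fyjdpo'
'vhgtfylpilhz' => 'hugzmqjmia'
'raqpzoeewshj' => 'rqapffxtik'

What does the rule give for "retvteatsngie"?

In each case the input is transformed by: delete the first 2 characters, then shift every letter 1 place forward in the alphabet (wrapping around).
For "retvteatsngie", step one produces "tvteatsngie"; step two turns that into "uwufbutohjf".

uwufbutohjf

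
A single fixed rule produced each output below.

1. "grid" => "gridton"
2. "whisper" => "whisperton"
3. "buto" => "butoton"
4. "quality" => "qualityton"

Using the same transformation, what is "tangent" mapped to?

tangentton

Rule — append "ton".
"tangent" → "tangentton".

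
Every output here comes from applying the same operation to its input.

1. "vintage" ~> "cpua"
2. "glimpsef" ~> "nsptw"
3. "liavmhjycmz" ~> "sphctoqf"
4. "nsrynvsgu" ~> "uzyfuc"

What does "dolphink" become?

kvswo

What's happening: delete the last 3 characters, then shift every letter 7 places forward in the alphabet (wrapping around).
Applying both steps to "dolphink": "dolph", then "kvswo".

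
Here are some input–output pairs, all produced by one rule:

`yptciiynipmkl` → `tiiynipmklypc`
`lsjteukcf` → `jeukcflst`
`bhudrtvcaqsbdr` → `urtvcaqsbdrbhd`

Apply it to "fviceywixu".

Rule — move the first 3 characters to the end (rotate left by 3), then swap the first and last characters.
Applying both steps to "fviceywixu": "ceywixufvi", then "ieywixufvc".

ieywixufvc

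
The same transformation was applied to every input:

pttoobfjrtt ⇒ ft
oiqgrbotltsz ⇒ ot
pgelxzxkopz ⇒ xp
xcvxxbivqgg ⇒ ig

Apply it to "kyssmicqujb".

cj

What's happening: keep one character in every 3, starting at position 1 (positions 1st, 4th, 7th, ...), then delete the first 2 characters.
On "kyssmicqujb": the first step gives "kscj", and the second then gives "cj".
(Check on "xcvxxbivqgg": → "xxig" → "ig" ✓)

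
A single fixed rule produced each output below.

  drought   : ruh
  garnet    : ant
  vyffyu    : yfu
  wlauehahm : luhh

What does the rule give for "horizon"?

oio

The transformation: keep every other character starting from the second (positions 2nd, 4th, 6th, ...).
So "horizon" becomes "oio".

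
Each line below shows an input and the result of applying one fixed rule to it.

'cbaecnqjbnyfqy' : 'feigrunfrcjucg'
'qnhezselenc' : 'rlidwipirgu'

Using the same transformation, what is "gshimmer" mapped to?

wlmqqivk

Rule — move the first character to the end, then shift every letter 4 places forward in the alphabet (wrapping around).
"gshimmer" → "shimmerg" → "wlmqqivk".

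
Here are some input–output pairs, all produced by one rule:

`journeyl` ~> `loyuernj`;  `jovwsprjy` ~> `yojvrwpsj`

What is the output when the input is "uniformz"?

Rule — take characters alternately from the front and the back (1st, last, 2nd, 2nd-last, ...), then move the first character to the end.
For "uniformz", step one produces "uznmirfo"; step two turns that into "znmirfou".

znmirfou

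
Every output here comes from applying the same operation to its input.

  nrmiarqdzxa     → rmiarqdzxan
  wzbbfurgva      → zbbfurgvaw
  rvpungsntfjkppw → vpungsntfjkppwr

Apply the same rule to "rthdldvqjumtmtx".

thdldvqjumtmtxr

The transformation: move the first character to the end.
So "rthdldvqjumtmtx" becomes "thdldvqjumtmtxr".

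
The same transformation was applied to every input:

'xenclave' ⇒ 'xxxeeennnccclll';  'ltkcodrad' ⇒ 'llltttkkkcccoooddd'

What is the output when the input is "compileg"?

The transformation: delete the last 3 characters, then repeat every character 3 times.
Doing the same to "compileg": "cccooommmpppiii".
(Check on "ltkcodrad": → "ltkcod" → "llltttkkkcccoooddd" ✓)

cccooommmpppiii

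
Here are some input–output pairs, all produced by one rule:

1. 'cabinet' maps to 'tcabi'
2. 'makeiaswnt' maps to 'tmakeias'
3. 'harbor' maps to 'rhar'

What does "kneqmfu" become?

Looking at the pairs, the operation is to move the last 3 characters to the front (rotate right by 3), then delete the first 2 characters.
On "kneqmfu": the first step gives "mfukneq", and the second then gives "ukneq".

ukneq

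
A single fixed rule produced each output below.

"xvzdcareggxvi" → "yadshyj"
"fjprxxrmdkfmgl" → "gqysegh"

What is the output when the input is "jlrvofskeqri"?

The pattern: keep every other character starting from the first (positions 1st, 3rd, 5th, ...), then shift every letter 1 place forward in the alphabet (wrapping around).
Starting from "jlrvofskeqri": after the first operation, "jroser"; after the second, "ksptfs".
(Check on "xvzdcareggxvi": → "xzcrgxi" → "yadshyj" ✓)

ksptfs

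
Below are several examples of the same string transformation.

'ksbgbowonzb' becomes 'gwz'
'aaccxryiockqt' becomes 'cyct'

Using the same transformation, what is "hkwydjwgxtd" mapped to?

ywt

The rule is to delete the first 3 characters, then keep one character in every 3, starting at position 1 (positions 1st, 4th, 7th, ...).
On "hkwydjwgxtd": the first step gives "ydjwgxtd", and the second then gives "ywt".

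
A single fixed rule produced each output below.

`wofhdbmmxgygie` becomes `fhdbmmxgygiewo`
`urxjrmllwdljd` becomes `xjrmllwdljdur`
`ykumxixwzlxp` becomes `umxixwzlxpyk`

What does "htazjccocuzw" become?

azjccocuzwht

Each output is the input with this applied: move the first 2 characters to the end (rotate left by 2).
Applying that to "htazjccocuzw" gives "azjccocuzwht".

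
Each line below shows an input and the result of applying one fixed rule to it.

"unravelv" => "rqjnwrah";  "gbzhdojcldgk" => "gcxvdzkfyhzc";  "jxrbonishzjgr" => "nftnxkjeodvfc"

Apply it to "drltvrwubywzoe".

Each output is the input with this applied: move the last character to the front, then shift every letter 4 places backward in the alphabet (wrapping around).
On "drltvrwubywzoe": the first step gives "edrltvrwubywzo", and the second then gives "aznhprnsqxusvk".

aznhprnsqxusvk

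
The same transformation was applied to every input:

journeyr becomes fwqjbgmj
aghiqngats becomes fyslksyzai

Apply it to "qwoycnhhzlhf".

Each output is the input with this applied: swap the front and back halves of the string, then shift every letter 8 places backward in the alphabet (wrapping around).
Applying both steps to "qwoycnhhzlhf": "hhzlhfqwoycn", then "zzrdzxiogquf".

zzrdzxiogquf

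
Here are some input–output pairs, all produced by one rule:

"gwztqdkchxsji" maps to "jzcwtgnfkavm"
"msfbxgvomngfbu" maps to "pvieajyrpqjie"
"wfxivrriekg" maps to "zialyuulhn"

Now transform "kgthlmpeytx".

The rule is to delete the last character, then shift every letter 3 places forward in the alphabet (wrapping around).
Starting from "kgthlmpeytx": after the first operation, "kgthlmpeyt"; after the second, "njwkopshbw".

njwkopshbw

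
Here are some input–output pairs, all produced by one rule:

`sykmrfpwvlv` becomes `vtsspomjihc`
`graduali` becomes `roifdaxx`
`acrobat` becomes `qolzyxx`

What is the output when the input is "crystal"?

The pattern: sort the characters into reverse alphabetical order, then shift every letter 3 places backward in the alphabet (wrapping around).
Starting from "crystal": after the first operation, "ytsrlca"; after the second, "vqpoizx".

vqpoizx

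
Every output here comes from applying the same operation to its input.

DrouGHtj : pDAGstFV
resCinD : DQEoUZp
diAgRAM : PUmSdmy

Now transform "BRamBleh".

The rule is to flip the case of every letter, then shift every letter 12 places forward in the alphabet (wrapping around).
For "BRamBleh", step one produces "brAMbLEH"; step two turns that into "ndMYnXQT".

ndMYnXQT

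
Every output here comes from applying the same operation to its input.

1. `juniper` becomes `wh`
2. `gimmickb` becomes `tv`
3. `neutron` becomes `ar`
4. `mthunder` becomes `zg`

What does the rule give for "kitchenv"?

The rule is to shift every letter 13 places forward in the alphabet (wrapping around) — i.e. ROT13, then keep only the first 2 characters.
"kitchenv" → "xvgpurai" → "xv".

xv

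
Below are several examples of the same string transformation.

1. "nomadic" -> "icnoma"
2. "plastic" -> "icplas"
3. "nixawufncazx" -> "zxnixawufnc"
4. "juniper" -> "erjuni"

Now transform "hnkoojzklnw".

What's happening: move the last 2 characters to the front (rotate right by 2), then delete the last character.
Working it through for "hnkoojzklnw": intermediate "nwhnkoojzkl", final "nwhnkoojzk".
(Check on "nixawufncazx": → "zxnixawufnca" → "zxnixawufnc" ✓)

nwhnkoojzk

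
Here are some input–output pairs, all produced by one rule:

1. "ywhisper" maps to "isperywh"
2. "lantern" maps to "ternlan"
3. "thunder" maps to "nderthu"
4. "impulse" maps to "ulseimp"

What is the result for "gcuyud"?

yudgcu

Looking at the pairs, the operation is to move the first 3 characters to the end (rotate left by 3).
So "gcuyud" becomes "yudgcu".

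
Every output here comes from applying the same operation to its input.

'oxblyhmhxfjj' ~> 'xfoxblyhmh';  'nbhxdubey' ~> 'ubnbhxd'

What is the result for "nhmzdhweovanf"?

Each output is the input with this applied: delete the last 2 characters, then move the last 2 characters to the front (rotate right by 2).
Working it through for "nhmzdhweovanf": intermediate "nhmzdhweova", final "vanhmzdhweo".

vanhmzdhweo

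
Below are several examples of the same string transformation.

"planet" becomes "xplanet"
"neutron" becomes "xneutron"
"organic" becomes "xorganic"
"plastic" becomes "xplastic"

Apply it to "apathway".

The transformation: prepend "x".
Applying that to "apathway" gives "xapathway".

xapathway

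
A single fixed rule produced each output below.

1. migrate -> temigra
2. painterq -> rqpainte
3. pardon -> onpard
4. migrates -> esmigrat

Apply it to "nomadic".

In each case the input is transformed by: move the last 2 characters to the front (rotate right by 2).
On "nomadic" that produces "icnomad".

icnomad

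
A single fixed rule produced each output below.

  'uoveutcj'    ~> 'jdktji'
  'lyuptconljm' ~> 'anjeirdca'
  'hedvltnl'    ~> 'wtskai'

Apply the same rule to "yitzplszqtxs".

The rule is to shift every letter 11 places backward in the alphabet (wrapping around), then delete the last 2 characters.
For "yitzplszqtxs", step one produces "nxioeahofimh"; step two turns that into "nxioeahofi".
(Check on "lyuptconljm": → "anjeirdcayb" → "anjeirdca" ✓)

nxioeahofi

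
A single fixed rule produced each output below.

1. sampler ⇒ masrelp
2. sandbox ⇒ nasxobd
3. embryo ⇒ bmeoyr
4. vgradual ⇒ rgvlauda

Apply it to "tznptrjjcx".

Looking at the pairs, the operation is to reverse the string, then move the last 3 characters to the front (rotate right by 3).
Applying both steps to "tznptrjjcx": "xcjjrtpnzt", then "nztxcjjrtp".

nztxcjjrtp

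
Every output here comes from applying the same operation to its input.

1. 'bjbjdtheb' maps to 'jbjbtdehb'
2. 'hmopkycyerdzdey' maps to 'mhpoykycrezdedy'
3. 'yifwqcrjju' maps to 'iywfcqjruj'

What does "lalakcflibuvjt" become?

alalcklfbivutj

The pattern: swap each adjacent pair of characters (1↔2, 3↔4, ...).
Doing the same to "lalakcflibuvjt": "alalcklfbivutj".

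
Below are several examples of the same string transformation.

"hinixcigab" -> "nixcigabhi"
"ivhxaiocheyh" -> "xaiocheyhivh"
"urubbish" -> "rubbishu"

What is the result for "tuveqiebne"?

Rule — swap the front and back halves of the string, then move the last 3 characters to the front (rotate right by 3).
Doing the same to "tuveqiebne": "veqiebnetu".
(Check on "urubbish": → "bishurub" → "rubbishu" ✓)

veqiebnetu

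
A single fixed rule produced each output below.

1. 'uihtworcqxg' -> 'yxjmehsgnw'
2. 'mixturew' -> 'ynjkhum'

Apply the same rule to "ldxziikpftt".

Each output is the input with this applied: shift every letter 10 places backward in the alphabet (wrapping around), then delete the first character.
Working it through for "ldxziikpftt": intermediate "btnpyyafvjj", final "tnpyyafvjj".

tnpyyafvjj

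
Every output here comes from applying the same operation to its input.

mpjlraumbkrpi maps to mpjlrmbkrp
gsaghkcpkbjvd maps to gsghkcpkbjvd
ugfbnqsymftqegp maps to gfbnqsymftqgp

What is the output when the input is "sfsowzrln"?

sfswzrln

Each output is the input with this applied: remove every vowel.
On "sfsowzrln" that produces "sfswzrln".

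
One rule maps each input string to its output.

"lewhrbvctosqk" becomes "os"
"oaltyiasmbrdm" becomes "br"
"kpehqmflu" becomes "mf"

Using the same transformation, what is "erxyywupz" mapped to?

The transformation: move the last 2 characters to the front (rotate right by 2), then keep only the last 2 characters.
Doing the same to "erxyywupz": "wu".

wu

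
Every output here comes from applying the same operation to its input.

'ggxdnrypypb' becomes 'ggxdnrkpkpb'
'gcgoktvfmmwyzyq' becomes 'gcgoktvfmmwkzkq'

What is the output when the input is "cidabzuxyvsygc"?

The rule is to replace every "y" with "k".
On "cidabzuxyvsygc" that produces "cidabzuxkvskgc".

cidabzuxkvskgc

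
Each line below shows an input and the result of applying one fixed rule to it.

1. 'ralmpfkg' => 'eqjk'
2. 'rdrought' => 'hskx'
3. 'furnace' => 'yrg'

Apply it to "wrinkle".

vrp

Rule — keep every other character starting from the second (positions 2nd, 4th, 6th, ...), then shift every letter 4 places forward in the alphabet (wrapping around).
Working it through for "wrinkle": intermediate "rnl", final "vrp".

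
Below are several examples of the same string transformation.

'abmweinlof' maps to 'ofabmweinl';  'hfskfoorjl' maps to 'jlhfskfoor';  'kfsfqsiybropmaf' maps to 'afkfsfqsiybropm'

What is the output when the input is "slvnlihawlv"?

The pattern: move the last 2 characters to the front (rotate right by 2).
So "slvnlihawlv" becomes "lvslvnlihaw".

lvslvnlihaw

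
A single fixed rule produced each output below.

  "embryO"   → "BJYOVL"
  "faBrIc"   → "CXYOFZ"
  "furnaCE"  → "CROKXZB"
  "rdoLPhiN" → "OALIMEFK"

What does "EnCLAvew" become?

BKZIXSBT

What's happening: shift every letter 3 places backward in the alphabet (wrapping around), then convert every letter to uppercase.
Starting from "EnCLAvew": after the first operation, "BkZIXsbt"; after the second, "BKZIXSBT".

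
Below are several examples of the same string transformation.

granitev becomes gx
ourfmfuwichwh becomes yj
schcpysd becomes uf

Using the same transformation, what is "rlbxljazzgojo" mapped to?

lq

The rule is to shift every letter 2 places forward in the alphabet (wrapping around), then keep only the last 2 characters.
On "rlbxljazzgojo": the first step gives "tndznlcbbiqlq", and the second then gives "lq".
(Check on "schcpysd": → "uejerauf" → "uf" ✓)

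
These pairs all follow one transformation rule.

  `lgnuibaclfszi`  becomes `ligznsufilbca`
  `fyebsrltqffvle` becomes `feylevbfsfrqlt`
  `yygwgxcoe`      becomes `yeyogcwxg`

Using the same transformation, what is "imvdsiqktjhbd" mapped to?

idmbvhdjstikq

In each case the input is transformed by: take characters alternately from the front and the back (1st, last, 2nd, 2nd-last, ...).
Applying that to "imvdsiqktjhbd" gives "idmbvhdjstikq".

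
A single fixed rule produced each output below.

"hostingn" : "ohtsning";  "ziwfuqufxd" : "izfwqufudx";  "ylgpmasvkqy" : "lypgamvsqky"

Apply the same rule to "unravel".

nuarevl

Rule — swap each adjacent pair of characters (1↔2, 3↔4, ...).
On "unravel" that produces "nuarevl".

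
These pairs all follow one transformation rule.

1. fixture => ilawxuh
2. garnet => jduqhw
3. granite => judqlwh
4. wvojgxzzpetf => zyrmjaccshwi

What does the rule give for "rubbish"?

What's happening: shift every letter 3 places forward in the alphabet (wrapping around).
Applying that to "rubbish" gives "uxeelvk".

uxeelvk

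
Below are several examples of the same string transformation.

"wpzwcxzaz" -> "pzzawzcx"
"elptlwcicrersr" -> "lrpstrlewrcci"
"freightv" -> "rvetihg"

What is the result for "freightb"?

Rule — delete the first character, then take characters alternately from the front and the back (1st, last, 2nd, 2nd-last, ...).
Starting from "freightb": after the first operation, "reightb"; after the second, "rbetihg".
(Check on "wpzwcxzaz": → "pzwcxzaz" → "pzzawzcx" ✓)

rbetihg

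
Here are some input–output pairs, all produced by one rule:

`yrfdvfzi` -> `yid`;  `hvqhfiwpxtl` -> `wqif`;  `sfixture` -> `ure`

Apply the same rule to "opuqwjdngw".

Looking at the pairs, the operation is to sort the characters into reverse alphabetical order, then keep one character in every 3, starting at position 2 (positions 2nd, 5th, 8th, ...).
For "opuqwjdngw" the result is "wpj".
(Check on "sfixture": → "xutsrife" → "ure" ✓)

wpj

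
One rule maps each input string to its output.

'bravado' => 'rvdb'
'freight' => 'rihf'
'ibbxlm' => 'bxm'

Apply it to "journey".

In each case the input is transformed by: move the first character to the end, then keep every other character starting from the first (positions 1st, 3rd, 5th, ...).
For "journey", step one produces "ourneyj"; step two turns that into "orej".
(Check on "freight": → "reightf" → "rihf" ✓)

orej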